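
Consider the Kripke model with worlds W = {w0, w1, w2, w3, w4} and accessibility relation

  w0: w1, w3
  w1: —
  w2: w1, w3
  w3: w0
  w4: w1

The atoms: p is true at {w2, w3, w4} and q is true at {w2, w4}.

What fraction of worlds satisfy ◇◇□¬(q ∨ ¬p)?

1/5

w0: successors {w1, w3}; ◇□¬(q ∨ ¬p) there: w1:F, w3:F. ✗
w1: no successors, so ◇◇□¬(q ∨ ¬p) fails. ✗
w2: successors {w1, w3}; ◇□¬(q ∨ ¬p) there: w1:F, w3:F. ✗
w3: successors {w0}; ◇□¬(q ∨ ¬p) there: w0:T. ✓
w4: successors {w1}; ◇□¬(q ∨ ¬p) there: w1:F. ✗
That's 1 of 5 worlds, so 1/5.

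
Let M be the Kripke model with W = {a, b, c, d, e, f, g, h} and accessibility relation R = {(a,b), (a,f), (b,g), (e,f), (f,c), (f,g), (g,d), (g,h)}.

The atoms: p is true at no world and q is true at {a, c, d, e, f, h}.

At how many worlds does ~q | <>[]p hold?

3

a: ~q is F, <>[]p is F. ✗
b: ~q is T, <>[]p is F. ✓
c: ~q is F, <>[]p is F. ✗
d: ~q is F, <>[]p is F. ✗
e: ~q is F, <>[]p is F. ✗
f: ~q is F, <>[]p is T. ✓
g: ~q is T, <>[]p is T. ✓
h: ~q is F, <>[]p is F. ✗
Satisfying worlds: {b, f, g}.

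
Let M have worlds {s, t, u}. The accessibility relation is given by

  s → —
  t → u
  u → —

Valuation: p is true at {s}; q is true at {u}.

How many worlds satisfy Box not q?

s: no successors, so Box not q holds vacuously. ✓
t: successors {u}; not q there: u:F. ✗
u: no successors, so Box not q holds vacuously. ✓
Satisfying worlds: {s, u}.

2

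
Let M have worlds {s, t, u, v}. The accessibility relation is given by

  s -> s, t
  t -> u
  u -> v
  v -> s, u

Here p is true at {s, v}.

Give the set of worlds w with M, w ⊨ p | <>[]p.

s: p is T, <>[]p is F. ✓
t: p is F, <>[]p is T. ✓
u: p is F, <>[]p is F. ✗
v: p is T, <>[]p is T. ✓

{s, t, v}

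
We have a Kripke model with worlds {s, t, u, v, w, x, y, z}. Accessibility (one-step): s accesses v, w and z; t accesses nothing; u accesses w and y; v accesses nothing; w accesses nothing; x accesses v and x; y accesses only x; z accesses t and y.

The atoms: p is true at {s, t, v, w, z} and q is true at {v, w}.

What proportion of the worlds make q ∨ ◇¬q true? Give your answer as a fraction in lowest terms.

7/8

s: q is F, ◇¬q is T. ✓
t: q is F, ◇¬q is F. ✗
u: q is F, ◇¬q is T. ✓
v: q is T, ◇¬q is F. ✓
w: q is T, ◇¬q is F. ✓
x: q is F, ◇¬q is T. ✓
y: q is F, ◇¬q is T. ✓
z: q is F, ◇¬q is T. ✓
That's 7 of 8 worlds, so 7/8.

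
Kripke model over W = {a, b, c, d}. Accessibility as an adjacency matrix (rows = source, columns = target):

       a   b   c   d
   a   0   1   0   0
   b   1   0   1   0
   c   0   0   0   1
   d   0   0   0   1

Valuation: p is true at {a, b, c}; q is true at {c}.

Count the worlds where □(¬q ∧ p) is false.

3

a: successors {b}; ¬q ∧ p there: b:T. ✓
b: successors {a, c}; ¬q ∧ p there: a:T, c:F. ✗
c: successors {d}; ¬q ∧ p there: d:F. ✗
d: successors {d}; ¬q ∧ p there: d:F. ✗
Satisfying worlds: {a}.
So □(¬q ∧ p) fails at the other 3 worlds.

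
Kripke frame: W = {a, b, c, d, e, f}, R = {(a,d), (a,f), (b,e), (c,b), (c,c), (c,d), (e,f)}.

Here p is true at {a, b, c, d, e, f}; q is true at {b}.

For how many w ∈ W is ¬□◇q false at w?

2

a: □◇q is F. ✓
b: □◇q is F. ✓
c: □◇q is F. ✓
d: □◇q is T. ✗
e: □◇q is F. ✓
f: □◇q is T. ✗
Satisfying worlds: {a, b, c, e}.
So ¬□◇q fails at the other 2 worlds.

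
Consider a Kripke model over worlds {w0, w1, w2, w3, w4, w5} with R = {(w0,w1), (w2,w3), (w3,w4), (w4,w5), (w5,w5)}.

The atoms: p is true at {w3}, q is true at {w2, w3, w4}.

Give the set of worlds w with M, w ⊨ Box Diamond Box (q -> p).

{w1, w2, w3, w4, w5}

w0: successors {w1}; Diamond Box (q -> p) there: w1:F. ✗
w1: no successors, so Box Diamond Box (q -> p) holds vacuously. ✓
w2: successors {w3}; Diamond Box (q -> p) there: w3:T. ✓
w3: successors {w4}; Diamond Box (q -> p) there: w4:T. ✓
w4: successors {w5}; Diamond Box (q -> p) there: w5:T. ✓
w5: successors {w5}; Diamond Box (q -> p) there: w5:T. ✓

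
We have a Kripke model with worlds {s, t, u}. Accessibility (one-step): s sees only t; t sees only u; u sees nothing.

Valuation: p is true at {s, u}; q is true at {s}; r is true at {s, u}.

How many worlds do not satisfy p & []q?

2

s: p is T, []q is F. ✗
t: p is F, []q is F. ✗
u: p is T, []q is T. ✓
Satisfying worlds: {u}.
So p & []q fails at the other 2 worlds.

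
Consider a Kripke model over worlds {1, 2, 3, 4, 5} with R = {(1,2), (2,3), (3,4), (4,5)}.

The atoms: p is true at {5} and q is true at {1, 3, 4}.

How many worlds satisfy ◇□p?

1: successors {2}; □p there: 2:F. ✗
2: successors {3}; □p there: 3:F. ✗
3: successors {4}; □p there: 4:T. ✓
4: successors {5}; □p there: 5:T. ✓
5: no successors, so ◇□p fails. ✗
Satisfying worlds: {3, 4}.

2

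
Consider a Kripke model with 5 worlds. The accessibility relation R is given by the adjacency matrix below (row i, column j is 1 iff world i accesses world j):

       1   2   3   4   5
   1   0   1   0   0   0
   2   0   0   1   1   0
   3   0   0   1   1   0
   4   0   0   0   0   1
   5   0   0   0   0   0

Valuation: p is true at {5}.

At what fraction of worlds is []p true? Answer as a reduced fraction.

1: successors {2}; p there: 2:F. ✗
2: successors {3, 4}; p there: 3:F, 4:F. ✗
3: successors {3, 4}; p there: 3:F, 4:F. ✗
4: successors {5}; p there: 5:T. ✓
5: no successors, so []p holds vacuously. ✓
That's 2 of 5 worlds, so 2/5.

2/5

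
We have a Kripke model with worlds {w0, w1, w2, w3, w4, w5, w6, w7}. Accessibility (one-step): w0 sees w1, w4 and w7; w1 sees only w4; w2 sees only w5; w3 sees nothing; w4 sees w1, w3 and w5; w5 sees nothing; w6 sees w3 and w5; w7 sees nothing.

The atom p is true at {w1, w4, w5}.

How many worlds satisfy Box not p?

w0: successors {w1, w4, w7}; not p there: w1:F, w4:F, w7:T. ✗
w1: successors {w4}; not p there: w4:F. ✗
w2: successors {w5}; not p there: w5:F. ✗
w3: no successors, so Box not p holds vacuously. ✓
w4: successors {w1, w3, w5}; not p there: w1:F, w3:T, w5:F. ✗
w5: no successors, so Box not p holds vacuously. ✓
w6: successors {w3, w5}; not p there: w3:T, w5:F. ✗
w7: no successors, so Box not p holds vacuously. ✓
Satisfying worlds: {w3, w5, w7}.

3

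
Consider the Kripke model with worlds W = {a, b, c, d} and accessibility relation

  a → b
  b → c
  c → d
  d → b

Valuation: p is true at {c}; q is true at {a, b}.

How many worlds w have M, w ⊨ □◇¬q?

a: successors {b}; ◇¬q there: b:T. ✓
b: successors {c}; ◇¬q there: c:T. ✓
c: successors {d}; ◇¬q there: d:F. ✗
d: successors {b}; ◇¬q there: b:T. ✓
Satisfying worlds: {a, b, d}.

3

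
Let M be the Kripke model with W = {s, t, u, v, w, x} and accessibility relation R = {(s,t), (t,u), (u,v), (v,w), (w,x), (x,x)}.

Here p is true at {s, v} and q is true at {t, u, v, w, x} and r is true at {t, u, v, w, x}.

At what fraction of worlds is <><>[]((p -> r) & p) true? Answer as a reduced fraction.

s: successors {t}; <>[]((p -> r) & p) there: t:T. ✓
t: successors {u}; <>[]((p -> r) & p) there: u:F. ✗
u: successors {v}; <>[]((p -> r) & p) there: v:F. ✗
v: successors {w}; <>[]((p -> r) & p) there: w:F. ✗
w: successors {x}; <>[]((p -> r) & p) there: x:F. ✗
x: successors {x}; <>[]((p -> r) & p) there: x:F. ✗
That's 1 of 6 worlds, so 1/6.

1/6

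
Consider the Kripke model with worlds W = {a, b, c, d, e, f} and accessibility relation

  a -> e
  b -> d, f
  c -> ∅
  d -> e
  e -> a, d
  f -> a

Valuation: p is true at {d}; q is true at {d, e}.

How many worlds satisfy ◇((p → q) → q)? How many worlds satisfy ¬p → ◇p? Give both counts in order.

For ◇((p → q) → q):
a: successors {e}; (p → q) → q there: e:T. ✓
b: successors {d, f}; (p → q) → q there: d:T, f:F. ✓
c: no successors, so ◇((p → q) → q) fails. ✗
d: successors {e}; (p → q) → q there: e:T. ✓
e: successors {a, d}; (p → q) → q there: a:F, d:T. ✓
f: successors {a}; (p → q) → q there: a:F. ✗
— 4 worlds.
For ¬p → ◇p:
a: ¬p is T, ◇p is F. ✗
b: ¬p is T, ◇p is T. ✓
c: ¬p is T, ◇p is F. ✗
d: ¬p is F, ◇p is F. ✓
e: ¬p is T, ◇p is T. ✓
f: ¬p is T, ◇p is F. ✗
— 3 worlds.

4 and 3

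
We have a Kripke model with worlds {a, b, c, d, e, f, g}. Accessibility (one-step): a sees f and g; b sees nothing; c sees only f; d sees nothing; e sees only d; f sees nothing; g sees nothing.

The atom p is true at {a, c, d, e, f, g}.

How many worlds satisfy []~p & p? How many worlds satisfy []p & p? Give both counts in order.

3 and 6

For []~p & p:
a: []~p is F, p is T. ✗
b: []~p is T, p is F. ✗
c: []~p is F, p is T. ✗
d: []~p is T, p is T. ✓
e: []~p is F, p is T. ✗
f: []~p is T, p is T. ✓
g: []~p is T, p is T. ✓
— 3 worlds.
For []p & p:
a: []p is T, p is T. ✓
b: []p is T, p is F. ✗
c: []p is T, p is T. ✓
d: []p is T, p is T. ✓
e: []p is T, p is T. ✓
f: []p is T, p is T. ✓
g: []p is T, p is T. ✓
— 6 worlds.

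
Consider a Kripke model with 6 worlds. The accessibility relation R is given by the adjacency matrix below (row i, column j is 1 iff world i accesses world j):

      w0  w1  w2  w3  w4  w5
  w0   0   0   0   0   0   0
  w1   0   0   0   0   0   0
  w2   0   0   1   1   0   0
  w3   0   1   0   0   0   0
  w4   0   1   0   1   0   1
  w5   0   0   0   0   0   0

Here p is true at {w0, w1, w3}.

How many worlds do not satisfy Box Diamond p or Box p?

w0: Box Diamond p is T, Box p is T. ✓
w1: Box Diamond p is T, Box p is T. ✓
w2: Box Diamond p is T, Box p is F. ✓
w3: Box Diamond p is F, Box p is T. ✓
w4: Box Diamond p is F, Box p is F. ✗
w5: Box Diamond p is T, Box p is T. ✓
Satisfying worlds: {w0, w1, w2, w3, w5}.
So Box Diamond p or Box p fails at the other 1 world.

1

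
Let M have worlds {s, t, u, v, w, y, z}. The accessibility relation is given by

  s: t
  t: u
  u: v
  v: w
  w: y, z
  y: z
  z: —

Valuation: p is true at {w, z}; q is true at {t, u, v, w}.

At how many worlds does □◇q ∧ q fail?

s: □◇q is T, q is F. ✗
t: □◇q is T, q is T. ✓
u: □◇q is T, q is T. ✓
v: □◇q is F, q is T. ✗
w: □◇q is F, q is T. ✗
y: □◇q is F, q is F. ✗
z: □◇q is T, q is F. ✗
Satisfying worlds: {t, u}.
So □◇q ∧ q fails at the other 5 worlds.

5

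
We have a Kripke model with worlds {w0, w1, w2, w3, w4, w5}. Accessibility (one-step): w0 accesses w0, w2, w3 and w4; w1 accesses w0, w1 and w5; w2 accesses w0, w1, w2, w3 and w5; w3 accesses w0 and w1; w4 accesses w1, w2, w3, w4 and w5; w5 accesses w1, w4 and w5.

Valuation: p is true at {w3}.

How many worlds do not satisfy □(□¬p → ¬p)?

3

w0: successors {w0, w2, w3, w4}; □¬p → ¬p there: w0:T, w2:T, w3:F, w4:T. ✗
w1: successors {w0, w1, w5}; □¬p → ¬p there: w0:T, w1:T, w5:T. ✓
w2: successors {w0, w1, w2, w3, w5}; □¬p → ¬p there: w0:T, w1:T, w2:T, w3:F, w5:T. ✗
w3: successors {w0, w1}; □¬p → ¬p there: w0:T, w1:T. ✓
w4: successors {w1, w2, w3, w4, w5}; □¬p → ¬p there: w1:T, w2:T, w3:F, w4:T, w5:T. ✗
w5: successors {w1, w4, w5}; □¬p → ¬p there: w1:T, w4:T, w5:T. ✓
Satisfying worlds: {w1, w3, w5}.
So □(□¬p → ¬p) fails at the other 3 worlds.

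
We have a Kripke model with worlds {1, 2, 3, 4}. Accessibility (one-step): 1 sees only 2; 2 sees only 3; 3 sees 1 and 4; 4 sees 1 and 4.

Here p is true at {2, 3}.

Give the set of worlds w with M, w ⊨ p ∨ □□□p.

{2, 3}

1: p is F, □□□p is F. ✗
2: p is T, □□□p is F. ✓
3: p is T, □□□p is F. ✓
4: p is F, □□□p is F. ✗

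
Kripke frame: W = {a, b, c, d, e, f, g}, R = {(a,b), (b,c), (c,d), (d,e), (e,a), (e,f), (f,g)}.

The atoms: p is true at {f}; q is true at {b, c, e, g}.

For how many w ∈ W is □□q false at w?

2

a: successors {b}; □q there: b:T. ✓
b: successors {c}; □q there: c:F. ✗
c: successors {d}; □q there: d:T. ✓
d: successors {e}; □q there: e:F. ✗
e: successors {a, f}; □q there: a:T, f:T. ✓
f: successors {g}; □q there: g:T. ✓
g: no successors, so □□q holds vacuously. ✓
Satisfying worlds: {a, c, e, f, g}.
So □□q fails at the other 2 worlds.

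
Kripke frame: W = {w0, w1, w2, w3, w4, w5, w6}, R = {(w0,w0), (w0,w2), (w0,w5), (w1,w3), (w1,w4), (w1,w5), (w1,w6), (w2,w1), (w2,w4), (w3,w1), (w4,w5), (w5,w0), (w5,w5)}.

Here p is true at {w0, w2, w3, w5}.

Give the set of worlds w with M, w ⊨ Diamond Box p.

w0: successors {w0, w2, w5}; Box p there: w0:T, w2:F, w5:T. ✓
w1: successors {w3, w4, w5, w6}; Box p there: w3:F, w4:T, w5:T, w6:T. ✓
w2: successors {w1, w4}; Box p there: w1:F, w4:T. ✓
w3: successors {w1}; Box p there: w1:F. ✗
w4: successors {w5}; Box p there: w5:T. ✓
w5: successors {w0, w5}; Box p there: w0:T, w5:T. ✓
w6: no successors, so Diamond Box p fails. ✗

{w0, w1, w2, w4, w5}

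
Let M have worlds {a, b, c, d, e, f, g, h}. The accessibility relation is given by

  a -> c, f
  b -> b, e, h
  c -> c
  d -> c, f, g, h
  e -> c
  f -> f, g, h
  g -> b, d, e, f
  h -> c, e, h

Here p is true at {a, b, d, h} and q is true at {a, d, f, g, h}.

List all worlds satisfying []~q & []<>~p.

{c, e}

a: []~q is F, []<>~p is T. ✗
b: []~q is F, []<>~p is T. ✗
c: []~q is T, []<>~p is T. ✓
d: []~q is F, []<>~p is T. ✗
e: []~q is T, []<>~p is T. ✓
f: []~q is F, []<>~p is T. ✗
g: []~q is F, []<>~p is T. ✗
h: []~q is F, []<>~p is T. ✗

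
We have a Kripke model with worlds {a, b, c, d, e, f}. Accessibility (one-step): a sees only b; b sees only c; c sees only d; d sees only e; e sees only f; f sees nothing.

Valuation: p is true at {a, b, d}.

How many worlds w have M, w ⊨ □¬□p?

a: successors {b}; ¬□p there: b:T. ✓
b: successors {c}; ¬□p there: c:F. ✗
c: successors {d}; ¬□p there: d:T. ✓
d: successors {e}; ¬□p there: e:T. ✓
e: successors {f}; ¬□p there: f:F. ✗
f: no successors, so □¬□p holds vacuously. ✓
Satisfying worlds: {a, c, d, f}.

4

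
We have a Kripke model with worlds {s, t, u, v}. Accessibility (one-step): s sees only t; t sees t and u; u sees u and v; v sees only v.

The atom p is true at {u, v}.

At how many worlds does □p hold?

2

s: successors {t}; p there: t:F. ✗
t: successors {t, u}; p there: t:F, u:T. ✗
u: successors {u, v}; p there: u:T, v:T. ✓
v: successors {v}; p there: v:T. ✓
Satisfying worlds: {u, v}.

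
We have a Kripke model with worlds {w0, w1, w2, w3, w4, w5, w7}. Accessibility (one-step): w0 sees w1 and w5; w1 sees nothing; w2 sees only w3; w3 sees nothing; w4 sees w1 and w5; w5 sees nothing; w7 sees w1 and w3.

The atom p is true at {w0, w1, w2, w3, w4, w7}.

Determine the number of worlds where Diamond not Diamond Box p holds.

4

w0: successors {w1, w5}; not Diamond Box p there: w1:T, w5:T. ✓
w1: no successors, so Diamond not Diamond Box p fails. ✗
w2: successors {w3}; not Diamond Box p there: w3:T. ✓
w3: no successors, so Diamond not Diamond Box p fails. ✗
w4: successors {w1, w5}; not Diamond Box p there: w1:T, w5:T. ✓
w5: no successors, so Diamond not Diamond Box p fails. ✗
w7: successors {w1, w3}; not Diamond Box p there: w1:T, w3:T. ✓
Satisfying worlds: {w0, w2, w4, w7}.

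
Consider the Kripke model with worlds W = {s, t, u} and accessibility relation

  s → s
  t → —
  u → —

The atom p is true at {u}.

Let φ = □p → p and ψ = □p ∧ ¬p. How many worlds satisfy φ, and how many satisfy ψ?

For □p → p:
s: □p is F, p is F. ✓
t: □p is T, p is F. ✗
u: □p is T, p is T. ✓
— 2 worlds.
For □p ∧ ¬p:
s: □p is F, ¬p is T. ✗
t: □p is T, ¬p is T. ✓
u: □p is T, ¬p is F. ✗
— 1 world.

2 and 1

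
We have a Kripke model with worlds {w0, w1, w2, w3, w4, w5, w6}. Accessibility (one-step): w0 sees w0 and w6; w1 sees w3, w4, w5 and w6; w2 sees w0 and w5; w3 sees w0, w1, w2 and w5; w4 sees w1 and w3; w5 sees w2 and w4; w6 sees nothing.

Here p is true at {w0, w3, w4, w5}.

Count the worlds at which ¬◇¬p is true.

2

w0: ◇¬p is T. ✗
w1: ◇¬p is T. ✗
w2: ◇¬p is F. ✓
w3: ◇¬p is T. ✗
w4: ◇¬p is T. ✗
w5: ◇¬p is T. ✗
w6: ◇¬p is F. ✓
Satisfying worlds: {w2, w6}.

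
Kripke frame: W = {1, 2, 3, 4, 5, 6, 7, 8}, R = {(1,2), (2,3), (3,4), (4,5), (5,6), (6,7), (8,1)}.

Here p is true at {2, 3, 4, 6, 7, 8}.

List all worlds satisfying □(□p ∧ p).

{1, 2, 5, 6, 7}

1: successors {2}; □p ∧ p there: 2:T. ✓
2: successors {3}; □p ∧ p there: 3:T. ✓
3: successors {4}; □p ∧ p there: 4:F. ✗
4: successors {5}; □p ∧ p there: 5:F. ✗
5: successors {6}; □p ∧ p there: 6:T. ✓
6: successors {7}; □p ∧ p there: 7:T. ✓
7: no successors, so □(□p ∧ p) holds vacuously. ✓
8: successors {1}; □p ∧ p there: 1:F. ✗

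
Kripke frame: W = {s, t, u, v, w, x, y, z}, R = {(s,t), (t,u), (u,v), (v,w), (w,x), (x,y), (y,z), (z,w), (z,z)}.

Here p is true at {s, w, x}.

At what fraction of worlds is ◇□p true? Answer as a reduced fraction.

3/8

s: successors {t}; □p there: t:F. ✗
t: successors {u}; □p there: u:F. ✗
u: successors {v}; □p there: v:T. ✓
v: successors {w}; □p there: w:T. ✓
w: successors {x}; □p there: x:F. ✗
x: successors {y}; □p there: y:F. ✗
y: successors {z}; □p there: z:F. ✗
z: successors {w, z}; □p there: w:T, z:F. ✓
That's 3 of 8 worlds, so 3/8.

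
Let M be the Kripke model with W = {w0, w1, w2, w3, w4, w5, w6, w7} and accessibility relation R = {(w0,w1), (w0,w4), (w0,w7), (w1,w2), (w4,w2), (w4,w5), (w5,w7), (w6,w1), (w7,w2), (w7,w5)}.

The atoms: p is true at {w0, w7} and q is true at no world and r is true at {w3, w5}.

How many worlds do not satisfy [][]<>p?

5

w0: successors {w1, w4, w7}; []<>p there: w1:F, w4:F, w7:F. ✗
w1: successors {w2}; []<>p there: w2:T. ✓
w2: no successors, so [][]<>p holds vacuously. ✓
w3: no successors, so [][]<>p holds vacuously. ✓
w4: successors {w2, w5}; []<>p there: w2:T, w5:F. ✗
w5: successors {w7}; []<>p there: w7:F. ✗
w6: successors {w1}; []<>p there: w1:F. ✗
w7: successors {w2, w5}; []<>p there: w2:T, w5:F. ✗
Satisfying worlds: {w1, w2, w3}.
So [][]<>p fails at the other 5 worlds.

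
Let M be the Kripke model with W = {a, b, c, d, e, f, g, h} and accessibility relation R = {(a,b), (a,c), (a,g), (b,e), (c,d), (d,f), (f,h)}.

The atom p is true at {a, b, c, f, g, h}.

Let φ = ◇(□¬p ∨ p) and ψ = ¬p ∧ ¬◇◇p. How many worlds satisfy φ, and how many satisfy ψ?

4 and 1

For ◇(□¬p ∨ p):
a: successors {b, c, g}; □¬p ∨ p there: b:T, c:T, g:T. ✓
b: successors {e}; □¬p ∨ p there: e:T. ✓
c: successors {d}; □¬p ∨ p there: d:F. ✗
d: successors {f}; □¬p ∨ p there: f:T. ✓
e: no successors, so ◇(□¬p ∨ p) fails. ✗
f: successors {h}; □¬p ∨ p there: h:T. ✓
g: no successors, so ◇(□¬p ∨ p) fails. ✗
h: no successors, so ◇(□¬p ∨ p) fails. ✗
— 4 worlds.
For ¬p ∧ ¬◇◇p:
a: ¬p is F, ¬◇◇p is T. ✗
b: ¬p is F, ¬◇◇p is T. ✗
c: ¬p is F, ¬◇◇p is F. ✗
d: ¬p is T, ¬◇◇p is F. ✗
e: ¬p is T, ¬◇◇p is T. ✓
f: ¬p is F, ¬◇◇p is T. ✗
g: ¬p is F, ¬◇◇p is T. ✗
h: ¬p is F, ¬◇◇p is T. ✗
— 1 world.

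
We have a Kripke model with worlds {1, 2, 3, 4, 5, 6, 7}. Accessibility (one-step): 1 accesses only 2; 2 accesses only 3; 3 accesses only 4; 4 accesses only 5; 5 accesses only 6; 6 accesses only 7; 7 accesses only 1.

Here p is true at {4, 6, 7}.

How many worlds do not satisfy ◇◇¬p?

3

1: successors {2}; ◇¬p there: 2:T. ✓
2: successors {3}; ◇¬p there: 3:F. ✗
3: successors {4}; ◇¬p there: 4:T. ✓
4: successors {5}; ◇¬p there: 5:F. ✗
5: successors {6}; ◇¬p there: 6:F. ✗
6: successors {7}; ◇¬p there: 7:T. ✓
7: successors {1}; ◇¬p there: 1:T. ✓
Satisfying worlds: {1, 3, 6, 7}.
So ◇◇¬p fails at the other 3 worlds.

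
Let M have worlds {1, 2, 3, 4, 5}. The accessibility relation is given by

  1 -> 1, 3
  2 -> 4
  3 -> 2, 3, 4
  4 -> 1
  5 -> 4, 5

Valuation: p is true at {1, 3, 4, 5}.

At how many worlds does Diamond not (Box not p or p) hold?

1: successors {1, 3}; not (Box not p or p) there: 1:F, 3:F. ✗
2: successors {4}; not (Box not p or p) there: 4:F. ✗
3: successors {2, 3, 4}; not (Box not p or p) there: 2:T, 3:F, 4:F. ✓
4: successors {1}; not (Box not p or p) there: 1:F. ✗
5: successors {4, 5}; not (Box not p or p) there: 4:F, 5:F. ✗
Satisfying worlds: {3}.

1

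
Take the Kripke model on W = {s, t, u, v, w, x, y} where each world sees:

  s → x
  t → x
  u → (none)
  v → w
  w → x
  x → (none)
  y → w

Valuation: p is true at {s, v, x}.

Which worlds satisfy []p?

s: successors {x}; p there: x:T. ✓
t: successors {x}; p there: x:T. ✓
u: no successors, so []p holds vacuously. ✓
v: successors {w}; p there: w:F. ✗
w: successors {x}; p there: x:T. ✓
x: no successors, so []p holds vacuously. ✓
y: successors {w}; p there: w:F. ✗

{s, t, u, w, x}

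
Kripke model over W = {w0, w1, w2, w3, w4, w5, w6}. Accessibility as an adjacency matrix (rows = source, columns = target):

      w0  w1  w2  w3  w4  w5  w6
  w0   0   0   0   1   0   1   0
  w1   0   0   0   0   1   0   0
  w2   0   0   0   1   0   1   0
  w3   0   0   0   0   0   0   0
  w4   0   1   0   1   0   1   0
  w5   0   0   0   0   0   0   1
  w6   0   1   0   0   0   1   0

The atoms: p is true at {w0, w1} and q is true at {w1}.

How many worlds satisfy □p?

1

w0: successors {w3, w5}; p there: w3:F, w5:F. ✗
w1: successors {w4}; p there: w4:F. ✗
w2: successors {w3, w5}; p there: w3:F, w5:F. ✗
w3: no successors, so □p holds vacuously. ✓
w4: successors {w1, w3, w5}; p there: w1:T, w3:F, w5:F. ✗
w5: successors {w6}; p there: w6:F. ✗
w6: successors {w1, w5}; p there: w1:T, w5:F. ✗
Satisfying worlds: {w3}.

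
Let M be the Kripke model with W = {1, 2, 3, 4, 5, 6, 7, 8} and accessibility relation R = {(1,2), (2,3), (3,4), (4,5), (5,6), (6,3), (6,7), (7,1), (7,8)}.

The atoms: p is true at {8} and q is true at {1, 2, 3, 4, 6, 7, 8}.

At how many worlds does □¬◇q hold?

2

1: successors {2}; ¬◇q there: 2:F. ✗
2: successors {3}; ¬◇q there: 3:F. ✗
3: successors {4}; ¬◇q there: 4:T. ✓
4: successors {5}; ¬◇q there: 5:F. ✗
5: successors {6}; ¬◇q there: 6:F. ✗
6: successors {3, 7}; ¬◇q there: 3:F, 7:F. ✗
7: successors {1, 8}; ¬◇q there: 1:F, 8:T. ✗
8: no successors, so □¬◇q holds vacuously. ✓
Satisfying worlds: {3, 8}.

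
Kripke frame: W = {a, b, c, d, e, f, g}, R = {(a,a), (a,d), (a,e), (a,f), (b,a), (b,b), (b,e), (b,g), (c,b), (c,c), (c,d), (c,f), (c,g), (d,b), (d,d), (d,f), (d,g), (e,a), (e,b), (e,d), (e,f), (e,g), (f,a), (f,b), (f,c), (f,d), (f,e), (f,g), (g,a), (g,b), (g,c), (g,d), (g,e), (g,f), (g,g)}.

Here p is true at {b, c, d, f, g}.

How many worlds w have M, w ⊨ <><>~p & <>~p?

a: <><>~p is T, <>~p is T. ✓
b: <><>~p is T, <>~p is T. ✓
c: <><>~p is T, <>~p is F. ✗
d: <><>~p is T, <>~p is F. ✗
e: <><>~p is T, <>~p is T. ✓
f: <><>~p is T, <>~p is T. ✓
g: <><>~p is T, <>~p is T. ✓
Satisfying worlds: {a, b, e, f, g}.

5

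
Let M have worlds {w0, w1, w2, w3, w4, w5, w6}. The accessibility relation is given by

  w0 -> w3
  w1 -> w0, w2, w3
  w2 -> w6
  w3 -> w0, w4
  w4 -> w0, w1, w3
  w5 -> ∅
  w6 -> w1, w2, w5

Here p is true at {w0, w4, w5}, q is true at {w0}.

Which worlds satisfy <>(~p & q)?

∅

w0: successors {w3}; ~p & q there: w3:F. ✗
w1: successors {w0, w2, w3}; ~p & q there: w0:F, w2:F, w3:F. ✗
w2: successors {w6}; ~p & q there: w6:F. ✗
w3: successors {w0, w4}; ~p & q there: w0:F, w4:F. ✗
w4: successors {w0, w1, w3}; ~p & q there: w0:F, w1:F, w3:F. ✗
w5: no successors, so <>(~p & q) fails. ✗
w6: successors {w1, w2, w5}; ~p & q there: w1:F, w2:F, w5:F. ✗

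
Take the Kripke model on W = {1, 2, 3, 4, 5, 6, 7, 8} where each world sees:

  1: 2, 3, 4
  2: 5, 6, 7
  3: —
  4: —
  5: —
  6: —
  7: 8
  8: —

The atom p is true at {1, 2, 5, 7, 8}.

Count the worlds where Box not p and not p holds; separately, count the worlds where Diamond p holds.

3 and 3

For Box not p and not p:
1: Box not p is F, not p is F. ✗
2: Box not p is F, not p is F. ✗
3: Box not p is T, not p is T. ✓
4: Box not p is T, not p is T. ✓
5: Box not p is T, not p is F. ✗
6: Box not p is T, not p is T. ✓
7: Box not p is F, not p is F. ✗
8: Box not p is T, not p is F. ✗
— 3 worlds.
For Diamond p:
1: successors {2, 3, 4}; p there: 2:T, 3:F, 4:F. ✓
2: successors {5, 6, 7}; p there: 5:T, 6:F, 7:T. ✓
3: no successors, so Diamond p fails. ✗
4: no successors, so Diamond p fails. ✗
5: no successors, so Diamond p fails. ✗
6: no successors, so Diamond p fails. ✗
7: successors {8}; p there: 8:T. ✓
8: no successors, so Diamond p fails. ✗
— 3 worlds.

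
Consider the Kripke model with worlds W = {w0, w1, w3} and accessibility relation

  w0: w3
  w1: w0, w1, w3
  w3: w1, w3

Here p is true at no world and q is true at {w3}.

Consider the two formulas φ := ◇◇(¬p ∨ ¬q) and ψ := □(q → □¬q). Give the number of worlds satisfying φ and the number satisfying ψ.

For ◇◇(¬p ∨ ¬q):
w0: successors {w3}; ◇(¬p ∨ ¬q) there: w3:T. ✓
w1: successors {w0, w1, w3}; ◇(¬p ∨ ¬q) there: w0:T, w1:T, w3:T. ✓
w3: successors {w1, w3}; ◇(¬p ∨ ¬q) there: w1:T, w3:T. ✓
— 3 worlds.
For □(q → □¬q):
w0: successors {w3}; q → □¬q there: w3:F. ✗
w1: successors {w0, w1, w3}; q → □¬q there: w0:T, w1:T, w3:F. ✗
w3: successors {w1, w3}; q → □¬q there: w1:T, w3:F. ✗
— 0 worlds.

3 and 0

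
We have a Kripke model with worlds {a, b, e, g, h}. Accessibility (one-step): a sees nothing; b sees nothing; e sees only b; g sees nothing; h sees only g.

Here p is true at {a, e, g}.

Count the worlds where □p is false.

1

a: no successors, so □p holds vacuously. ✓
b: no successors, so □p holds vacuously. ✓
e: successors {b}; p there: b:F. ✗
g: no successors, so □p holds vacuously. ✓
h: successors {g}; p there: g:T. ✓
Satisfying worlds: {a, b, g, h}.
So □p fails at the other 1 world.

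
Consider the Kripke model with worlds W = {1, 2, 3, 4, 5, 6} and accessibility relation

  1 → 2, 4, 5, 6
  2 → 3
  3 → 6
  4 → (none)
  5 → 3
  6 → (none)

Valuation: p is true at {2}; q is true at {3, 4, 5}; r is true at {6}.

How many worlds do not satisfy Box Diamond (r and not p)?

1: successors {2, 4, 5, 6}; Diamond (r and not p) there: 2:F, 4:F, 5:F, 6:F. ✗
2: successors {3}; Diamond (r and not p) there: 3:T. ✓
3: successors {6}; Diamond (r and not p) there: 6:F. ✗
4: no successors, so Box Diamond (r and not p) holds vacuously. ✓
5: successors {3}; Diamond (r and not p) there: 3:T. ✓
6: no successors, so Box Diamond (r and not p) holds vacuously. ✓
Satisfying worlds: {2, 4, 5, 6}.
So Box Diamond (r and not p) fails at the other 2 worlds.

2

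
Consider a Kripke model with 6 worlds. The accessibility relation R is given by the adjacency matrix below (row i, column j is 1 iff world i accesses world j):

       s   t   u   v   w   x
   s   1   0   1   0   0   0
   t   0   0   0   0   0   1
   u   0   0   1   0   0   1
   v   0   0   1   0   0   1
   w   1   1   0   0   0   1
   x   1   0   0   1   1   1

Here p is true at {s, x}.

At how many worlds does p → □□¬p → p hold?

6

s: p is T, □□¬p → p is T. ✓
t: p is F, □□¬p → p is T. ✓
u: p is F, □□¬p → p is T. ✓
v: p is F, □□¬p → p is T. ✓
w: p is F, □□¬p → p is T. ✓
x: p is T, □□¬p → p is T. ✓
Satisfying worlds: {s, t, u, v, w, x}.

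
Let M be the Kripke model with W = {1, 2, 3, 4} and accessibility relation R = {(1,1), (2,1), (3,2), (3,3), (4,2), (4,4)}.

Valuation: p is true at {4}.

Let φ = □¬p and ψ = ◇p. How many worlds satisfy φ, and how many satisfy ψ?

For □¬p:
1: successors {1}; ¬p there: 1:T. ✓
2: successors {1}; ¬p there: 1:T. ✓
3: successors {2, 3}; ¬p there: 2:T, 3:T. ✓
4: successors {2, 4}; ¬p there: 2:T, 4:F. ✗
— 3 worlds.
For ◇p:
1: successors {1}; p there: 1:F. ✗
2: successors {1}; p there: 1:F. ✗
3: successors {2, 3}; p there: 2:F, 3:F. ✗
4: successors {2, 4}; p there: 2:F, 4:T. ✓
— 1 world.

3 and 1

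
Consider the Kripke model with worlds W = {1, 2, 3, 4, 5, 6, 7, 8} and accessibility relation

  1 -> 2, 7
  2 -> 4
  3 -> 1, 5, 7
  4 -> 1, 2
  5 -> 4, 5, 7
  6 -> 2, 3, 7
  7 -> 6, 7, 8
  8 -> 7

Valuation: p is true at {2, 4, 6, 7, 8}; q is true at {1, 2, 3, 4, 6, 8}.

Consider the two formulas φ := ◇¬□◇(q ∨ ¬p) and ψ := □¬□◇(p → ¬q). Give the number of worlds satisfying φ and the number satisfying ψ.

6 and 1

For ◇¬□◇(q ∨ ¬p):
1: successors {2, 7}; ¬□◇(q ∨ ¬p) there: 2:F, 7:T. ✓
2: successors {4}; ¬□◇(q ∨ ¬p) there: 4:F. ✗
3: successors {1, 5, 7}; ¬□◇(q ∨ ¬p) there: 1:F, 5:F, 7:T. ✓
4: successors {1, 2}; ¬□◇(q ∨ ¬p) there: 1:F, 2:F. ✗
5: successors {4, 5, 7}; ¬□◇(q ∨ ¬p) there: 4:F, 5:F, 7:T. ✓
6: successors {2, 3, 7}; ¬□◇(q ∨ ¬p) there: 2:F, 3:F, 7:T. ✓
7: successors {6, 7, 8}; ¬□◇(q ∨ ¬p) there: 6:F, 7:T, 8:F. ✓
8: successors {7}; ¬□◇(q ∨ ¬p) there: 7:T. ✓
— 6 worlds.
For □¬□◇(p → ¬q):
1: successors {2, 7}; ¬□◇(p → ¬q) there: 2:F, 7:F. ✗
2: successors {4}; ¬□◇(p → ¬q) there: 4:T. ✓
3: successors {1, 5, 7}; ¬□◇(p → ¬q) there: 1:T, 5:F, 7:F. ✗
4: successors {1, 2}; ¬□◇(p → ¬q) there: 1:T, 2:F. ✗
5: successors {4, 5, 7}; ¬□◇(p → ¬q) there: 4:T, 5:F, 7:F. ✗
6: successors {2, 3, 7}; ¬□◇(p → ¬q) there: 2:F, 3:F, 7:F. ✗
7: successors {6, 7, 8}; ¬□◇(p → ¬q) there: 6:T, 7:F, 8:F. ✗
8: successors {7}; ¬□◇(p → ¬q) there: 7:F. ✗
— 1 world.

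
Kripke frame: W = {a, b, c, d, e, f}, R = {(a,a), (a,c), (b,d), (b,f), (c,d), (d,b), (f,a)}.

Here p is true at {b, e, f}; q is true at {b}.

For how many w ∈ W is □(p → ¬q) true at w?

a: successors {a, c}; p → ¬q there: a:T, c:T. ✓
b: successors {d, f}; p → ¬q there: d:T, f:T. ✓
c: successors {d}; p → ¬q there: d:T. ✓
d: successors {b}; p → ¬q there: b:F. ✗
e: no successors, so □(p → ¬q) holds vacuously. ✓
f: successors {a}; p → ¬q there: a:T. ✓
Satisfying worlds: {a, b, c, e, f}.

5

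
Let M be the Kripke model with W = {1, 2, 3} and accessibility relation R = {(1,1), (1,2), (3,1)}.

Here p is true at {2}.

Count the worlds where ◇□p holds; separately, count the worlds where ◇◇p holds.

1 and 2

For ◇□p:
1: successors {1, 2}; □p there: 1:F, 2:T. ✓
2: no successors, so ◇□p fails. ✗
3: successors {1}; □p there: 1:F. ✗
— 1 world.
For ◇◇p:
1: successors {1, 2}; ◇p there: 1:T, 2:F. ✓
2: no successors, so ◇◇p fails. ✗
3: successors {1}; ◇p there: 1:T. ✓
— 2 worlds.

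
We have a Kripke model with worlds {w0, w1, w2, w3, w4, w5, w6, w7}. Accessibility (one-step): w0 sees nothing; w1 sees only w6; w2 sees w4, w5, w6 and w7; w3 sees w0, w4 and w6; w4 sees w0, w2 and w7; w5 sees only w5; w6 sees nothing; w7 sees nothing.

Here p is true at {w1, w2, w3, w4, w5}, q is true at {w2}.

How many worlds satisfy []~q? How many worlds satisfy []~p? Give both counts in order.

For []~q:
w0: no successors, so []~q holds vacuously. ✓
w1: successors {w6}; ~q there: w6:T. ✓
w2: successors {w4, w5, w6, w7}; ~q there: w4:T, w5:T, w6:T, w7:T. ✓
w3: successors {w0, w4, w6}; ~q there: w0:T, w4:T, w6:T. ✓
w4: successors {w0, w2, w7}; ~q there: w0:T, w2:F, w7:T. ✗
w5: successors {w5}; ~q there: w5:T. ✓
w6: no successors, so []~q holds vacuously. ✓
w7: no successors, so []~q holds vacuously. ✓
— 7 worlds.
For []~p:
w0: no successors, so []~p holds vacuously. ✓
w1: successors {w6}; ~p there: w6:T. ✓
w2: successors {w4, w5, w6, w7}; ~p there: w4:F, w5:F, w6:T, w7:T. ✗
w3: successors {w0, w4, w6}; ~p there: w0:T, w4:F, w6:T. ✗
w4: successors {w0, w2, w7}; ~p there: w0:T, w2:F, w7:T. ✗
w5: successors {w5}; ~p there: w5:F. ✗
w6: no successors, so []~p holds vacuously. ✓
w7: no successors, so []~p holds vacuously. ✓
— 4 worlds.

7 and 4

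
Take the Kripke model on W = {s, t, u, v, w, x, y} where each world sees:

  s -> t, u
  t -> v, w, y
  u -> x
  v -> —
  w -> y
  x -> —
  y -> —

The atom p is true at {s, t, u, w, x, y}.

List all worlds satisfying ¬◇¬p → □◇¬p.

{t, v, x, y}

s: ¬◇¬p is T, □◇¬p is F. ✗
t: ¬◇¬p is F, □◇¬p is F. ✓
u: ¬◇¬p is T, □◇¬p is F. ✗
v: ¬◇¬p is T, □◇¬p is T. ✓
w: ¬◇¬p is T, □◇¬p is F. ✗
x: ¬◇¬p is T, □◇¬p is T. ✓
y: ¬◇¬p is T, □◇¬p is T. ✓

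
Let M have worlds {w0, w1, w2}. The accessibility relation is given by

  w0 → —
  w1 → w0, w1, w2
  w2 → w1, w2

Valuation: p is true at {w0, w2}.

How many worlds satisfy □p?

1

w0: no successors, so □p holds vacuously. ✓
w1: successors {w0, w1, w2}; p there: w0:T, w1:F, w2:T. ✗
w2: successors {w1, w2}; p there: w1:F, w2:T. ✗
Satisfying worlds: {w0}.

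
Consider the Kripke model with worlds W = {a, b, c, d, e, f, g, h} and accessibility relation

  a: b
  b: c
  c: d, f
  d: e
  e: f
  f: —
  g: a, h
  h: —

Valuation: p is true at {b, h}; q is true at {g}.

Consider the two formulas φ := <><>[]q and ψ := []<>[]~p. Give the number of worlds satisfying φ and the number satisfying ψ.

For <><>[]q:
a: successors {b}; <>[]q there: b:F. ✗
b: successors {c}; <>[]q there: c:T. ✓
c: successors {d, f}; <>[]q there: d:F, f:F. ✗
d: successors {e}; <>[]q there: e:T. ✓
e: successors {f}; <>[]q there: f:F. ✗
f: no successors, so <><>[]q fails. ✗
g: successors {a, h}; <>[]q there: a:F, h:F. ✗
h: no successors, so <><>[]q fails. ✗
— 2 worlds.
For []<>[]~p:
a: successors {b}; <>[]~p there: b:T. ✓
b: successors {c}; <>[]~p there: c:T. ✓
c: successors {d, f}; <>[]~p there: d:T, f:F. ✗
d: successors {e}; <>[]~p there: e:T. ✓
e: successors {f}; <>[]~p there: f:F. ✗
f: no successors, so []<>[]~p holds vacuously. ✓
g: successors {a, h}; <>[]~p there: a:T, h:F. ✗
h: no successors, so []<>[]~p holds vacuously. ✓
— 5 worlds.

2 and 5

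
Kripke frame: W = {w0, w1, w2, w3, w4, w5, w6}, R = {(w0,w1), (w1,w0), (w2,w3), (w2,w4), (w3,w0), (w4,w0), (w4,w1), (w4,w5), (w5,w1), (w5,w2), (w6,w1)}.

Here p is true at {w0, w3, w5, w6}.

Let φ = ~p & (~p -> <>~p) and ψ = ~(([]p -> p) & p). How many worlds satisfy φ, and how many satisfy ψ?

2 and 3

For ~p & (~p -> <>~p):
w0: ~p is F, ~p -> <>~p is T. ✗
w1: ~p is T, ~p -> <>~p is F. ✗
w2: ~p is T, ~p -> <>~p is T. ✓
w3: ~p is F, ~p -> <>~p is T. ✗
w4: ~p is T, ~p -> <>~p is T. ✓
w5: ~p is F, ~p -> <>~p is T. ✗
w6: ~p is F, ~p -> <>~p is T. ✗
— 2 worlds.
For ~(([]p -> p) & p):
w0: ([]p -> p) & p is T. ✗
w1: ([]p -> p) & p is F. ✓
w2: ([]p -> p) & p is F. ✓
w3: ([]p -> p) & p is T. ✗
w4: ([]p -> p) & p is F. ✓
w5: ([]p -> p) & p is T. ✗
w6: ([]p -> p) & p is T. ✗
— 3 worlds.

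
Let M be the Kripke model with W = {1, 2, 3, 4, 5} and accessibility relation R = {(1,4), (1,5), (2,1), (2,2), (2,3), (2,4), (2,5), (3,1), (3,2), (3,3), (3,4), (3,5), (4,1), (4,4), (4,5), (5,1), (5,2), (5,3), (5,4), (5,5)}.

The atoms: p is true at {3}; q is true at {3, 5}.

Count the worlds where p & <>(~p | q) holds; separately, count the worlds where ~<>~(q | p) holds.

For p & <>(~p | q):
1: p is F, <>(~p | q) is T. ✗
2: p is F, <>(~p | q) is T. ✗
3: p is T, <>(~p | q) is T. ✓
4: p is F, <>(~p | q) is T. ✗
5: p is F, <>(~p | q) is T. ✗
— 1 world.
For ~<>~(q | p):
1: <>~(q | p) is T. ✗
2: <>~(q | p) is T. ✗
3: <>~(q | p) is T. ✗
4: <>~(q | p) is T. ✗
5: <>~(q | p) is T. ✗
— 0 worlds.

1 and 0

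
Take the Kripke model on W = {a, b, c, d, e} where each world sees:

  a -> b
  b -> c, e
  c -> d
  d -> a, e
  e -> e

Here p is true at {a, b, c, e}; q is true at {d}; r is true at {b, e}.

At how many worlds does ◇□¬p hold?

a: successors {b}; □¬p there: b:F. ✗
b: successors {c, e}; □¬p there: c:T, e:F. ✓
c: successors {d}; □¬p there: d:F. ✗
d: successors {a, e}; □¬p there: a:F, e:F. ✗
e: successors {e}; □¬p there: e:F. ✗
Satisfying worlds: {b}.

1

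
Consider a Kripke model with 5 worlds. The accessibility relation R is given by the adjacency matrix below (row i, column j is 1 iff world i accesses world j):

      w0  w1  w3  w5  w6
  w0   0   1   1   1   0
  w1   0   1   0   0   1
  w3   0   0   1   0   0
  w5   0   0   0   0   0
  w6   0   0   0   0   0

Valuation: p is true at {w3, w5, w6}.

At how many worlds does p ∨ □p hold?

3

w0: p is F, □p is F. ✗
w1: p is F, □p is F. ✗
w3: p is T, □p is T. ✓
w5: p is T, □p is T. ✓
w6: p is T, □p is T. ✓
Satisfying worlds: {w3, w5, w6}.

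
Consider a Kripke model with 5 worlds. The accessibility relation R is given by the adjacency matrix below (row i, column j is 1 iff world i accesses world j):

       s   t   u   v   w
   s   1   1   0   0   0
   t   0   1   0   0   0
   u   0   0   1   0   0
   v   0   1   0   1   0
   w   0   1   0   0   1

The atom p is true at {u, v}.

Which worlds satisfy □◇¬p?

{s, t, v, w}

s: successors {s, t}; ◇¬p there: s:T, t:T. ✓
t: successors {t}; ◇¬p there: t:T. ✓
u: successors {u}; ◇¬p there: u:F. ✗
v: successors {t, v}; ◇¬p there: t:T, v:T. ✓
w: successors {t, w}; ◇¬p there: t:T, w:T. ✓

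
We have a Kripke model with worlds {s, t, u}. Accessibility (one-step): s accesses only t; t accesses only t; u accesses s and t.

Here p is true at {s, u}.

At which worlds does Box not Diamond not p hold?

s: successors {t}; not Diamond not p there: t:F. ✗
t: successors {t}; not Diamond not p there: t:F. ✗
u: successors {s, t}; not Diamond not p there: s:F, t:F. ✗

∅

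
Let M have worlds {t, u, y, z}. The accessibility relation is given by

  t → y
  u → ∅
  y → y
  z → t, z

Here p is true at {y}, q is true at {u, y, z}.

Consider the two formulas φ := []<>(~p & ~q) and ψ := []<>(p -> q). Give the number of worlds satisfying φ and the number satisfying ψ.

1 and 4

For []<>(~p & ~q):
t: successors {y}; <>(~p & ~q) there: y:F. ✗
u: no successors, so []<>(~p & ~q) holds vacuously. ✓
y: successors {y}; <>(~p & ~q) there: y:F. ✗
z: successors {t, z}; <>(~p & ~q) there: t:F, z:T. ✗
— 1 world.
For []<>(p -> q):
t: successors {y}; <>(p -> q) there: y:T. ✓
u: no successors, so []<>(p -> q) holds vacuously. ✓
y: successors {y}; <>(p -> q) there: y:T. ✓
z: successors {t, z}; <>(p -> q) there: t:T, z:T. ✓
— 4 worlds.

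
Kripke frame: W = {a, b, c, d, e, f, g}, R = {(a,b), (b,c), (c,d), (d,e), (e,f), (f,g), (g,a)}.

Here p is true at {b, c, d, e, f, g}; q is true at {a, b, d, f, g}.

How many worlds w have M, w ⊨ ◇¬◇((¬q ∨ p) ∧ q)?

3

a: successors {b}; ¬◇((¬q ∨ p) ∧ q) there: b:T. ✓
b: successors {c}; ¬◇((¬q ∨ p) ∧ q) there: c:F. ✗
c: successors {d}; ¬◇((¬q ∨ p) ∧ q) there: d:T. ✓
d: successors {e}; ¬◇((¬q ∨ p) ∧ q) there: e:F. ✗
e: successors {f}; ¬◇((¬q ∨ p) ∧ q) there: f:F. ✗
f: successors {g}; ¬◇((¬q ∨ p) ∧ q) there: g:T. ✓
g: successors {a}; ¬◇((¬q ∨ p) ∧ q) there: a:F. ✗
Satisfying worlds: {a, c, f}.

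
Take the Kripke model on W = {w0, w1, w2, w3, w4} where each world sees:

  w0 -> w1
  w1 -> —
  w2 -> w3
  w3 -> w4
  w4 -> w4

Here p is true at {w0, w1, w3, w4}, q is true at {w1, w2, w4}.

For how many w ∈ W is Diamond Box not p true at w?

w0: successors {w1}; Box not p there: w1:T. ✓
w1: no successors, so Diamond Box not p fails. ✗
w2: successors {w3}; Box not p there: w3:F. ✗
w3: successors {w4}; Box not p there: w4:F. ✗
w4: successors {w4}; Box not p there: w4:F. ✗
Satisfying worlds: {w0}.

1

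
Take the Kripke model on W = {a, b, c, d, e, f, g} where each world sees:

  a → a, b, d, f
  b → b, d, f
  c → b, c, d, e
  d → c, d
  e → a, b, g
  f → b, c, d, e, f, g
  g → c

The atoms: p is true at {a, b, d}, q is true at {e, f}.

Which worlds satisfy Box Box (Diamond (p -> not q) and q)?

a: successors {a, b, d, f}; Box (Diamond (p -> not q) and q) there: a:F, b:F, d:F, f:F. ✗
b: successors {b, d, f}; Box (Diamond (p -> not q) and q) there: b:F, d:F, f:F. ✗
c: successors {b, c, d, e}; Box (Diamond (p -> not q) and q) there: b:F, c:F, d:F, e:F. ✗
d: successors {c, d}; Box (Diamond (p -> not q) and q) there: c:F, d:F. ✗
e: successors {a, b, g}; Box (Diamond (p -> not q) and q) there: a:F, b:F, g:F. ✗
f: successors {b, c, d, e, f, g}; Box (Diamond (p -> not q) and q) there: b:F, c:F, d:F, e:F, f:F, g:F. ✗
g: successors {c}; Box (Diamond (p -> not q) and q) there: c:F. ✗

∅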